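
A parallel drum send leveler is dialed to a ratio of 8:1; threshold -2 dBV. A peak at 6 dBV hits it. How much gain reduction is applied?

7 dB

The signal is 8 dB above threshold.
At 8:1, output sits 8/8 = 1 dB above threshold.
So the signal is attenuated by 8 − 1 = 7 dB.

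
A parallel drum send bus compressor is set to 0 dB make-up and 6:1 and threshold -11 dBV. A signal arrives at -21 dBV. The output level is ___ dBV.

-21 dBV

-21 dBV is 10 dB below the -11 dBV threshold, so no gain reduction is applied.
Output = input = -21 dBV.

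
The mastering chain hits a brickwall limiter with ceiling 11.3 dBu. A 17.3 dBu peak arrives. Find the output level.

11.3 dBu

At ∞:1, everything above 11.3 dBu is held at the ceiling.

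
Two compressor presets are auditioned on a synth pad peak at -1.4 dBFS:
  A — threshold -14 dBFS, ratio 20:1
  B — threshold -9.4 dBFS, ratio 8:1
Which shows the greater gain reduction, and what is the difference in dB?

A, by 4.97 dB

A: overshoot 12.6 dB → output overshoot 0.63 dB → GR 11.97 dB.
B: overshoot 8 dB → output overshoot 1 dB → GR 7 dB.
Difference: 4.97 dB in favour of A.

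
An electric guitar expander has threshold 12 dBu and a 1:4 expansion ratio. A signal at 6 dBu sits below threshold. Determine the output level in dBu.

Undershoot = 12 − 6 = 6 dB.
At 1:4, that expands to 24 dB under threshold.
Output = 12 − 24 = -12 dBu.

-12 dBu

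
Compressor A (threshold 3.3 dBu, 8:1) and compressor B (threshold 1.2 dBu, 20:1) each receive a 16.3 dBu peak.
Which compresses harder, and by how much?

A: 13 dB over, compressed to 1.625 dB over, so 11.375 dB of GR.
B: 15.1 dB over, compressed to 0.755 dB over, so 14.345 dB of GR.
B reduces 2.97 dB more.

B, by 2.97 dB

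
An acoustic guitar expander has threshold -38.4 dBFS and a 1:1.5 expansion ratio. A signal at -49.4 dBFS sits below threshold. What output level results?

-54.9 dBFS

Below threshold, a 1:1.5 expander applies gain = (1.5−1)×(T − x) of attenuation.
(1.5−1) × 11 = 5.5 dB, so output = -49.4 − 5.5 = -54.9 dBFS.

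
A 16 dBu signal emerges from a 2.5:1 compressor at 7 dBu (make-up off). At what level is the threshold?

Gain reduction = 16 − 7 = 9 dB; output overshoot = GR / (R − 1) = 9 / 1.5 = 6 dB.
Threshold = output − output overshoot = 7 − 6 = 1 dBu.

1 dBu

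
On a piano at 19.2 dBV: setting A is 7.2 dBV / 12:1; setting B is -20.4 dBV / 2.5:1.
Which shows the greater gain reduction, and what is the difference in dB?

B, by 12.76 dB

A: 12 dB over, compressed to 1 dB over, so 11 dB of GR.
B: 39.6 dB over, compressed to 15.84 dB over, so 23.76 dB of GR.
B reduces 12.76 dB more.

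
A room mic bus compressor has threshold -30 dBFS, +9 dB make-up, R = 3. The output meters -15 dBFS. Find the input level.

-12 dBFS

Before make-up, the level was -15 − 9 = -24 dBFS.
Post-compression overshoot = -24 − (-30) = 6 dB.
Input overshoot = R × output overshoot = 18 dB → input = -30 + 18 = -12 dBFS.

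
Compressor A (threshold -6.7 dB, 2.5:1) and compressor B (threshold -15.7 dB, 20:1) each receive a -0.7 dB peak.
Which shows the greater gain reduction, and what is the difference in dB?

B, by 10.65 dB

A: overshoot 6 dB → output overshoot 2.4 dB → GR 3.6 dB.
B: overshoot 15 dB → output overshoot 0.75 dB → GR 14.25 dB.
B applies 10.65 dB more gain reduction.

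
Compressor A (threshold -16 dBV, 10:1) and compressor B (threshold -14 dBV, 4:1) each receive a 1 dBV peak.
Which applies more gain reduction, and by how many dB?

A, by 4.05 dB

A: overshoot 17 dB → output overshoot 1.7 dB → GR 15.3 dB.
B: overshoot 15 dB → output overshoot 3.75 dB → GR 11.25 dB.
Difference: 4.05 dB in favour of A.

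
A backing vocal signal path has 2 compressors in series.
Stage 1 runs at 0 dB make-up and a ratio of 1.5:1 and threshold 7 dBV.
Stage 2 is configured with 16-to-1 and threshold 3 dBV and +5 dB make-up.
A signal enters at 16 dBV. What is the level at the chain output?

Stage 1: overshoot 9 dB → 9/1.5 = 6 dB → 13 dBV.
Stage 2: 10 dB above 3 dBV, reduced 16:1 to 0.625 dB above → 3.625 dBV; +5 dB make-up → 8.625 dBV.

8.625 dBV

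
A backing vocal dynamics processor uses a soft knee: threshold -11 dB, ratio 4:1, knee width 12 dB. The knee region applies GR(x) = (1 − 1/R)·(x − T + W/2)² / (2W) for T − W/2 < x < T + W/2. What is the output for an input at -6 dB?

x − T + W/2 = -6 − (-11) + 6 = 11.
GR = (1 − 1/4) × 11² / 24 = 0.75 × 121 / 24 = 3.78125 dB.
Output = -6 − 3.78125 = -9.78125 dB.

-9.78125 dB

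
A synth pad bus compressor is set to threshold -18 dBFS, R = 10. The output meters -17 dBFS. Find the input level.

That's 1 dB above the -18 dBFS threshold.
Input overshoot = R × output overshoot = 10 dB → input = -18 + 10 = -8 dBFS.

-8 dBFS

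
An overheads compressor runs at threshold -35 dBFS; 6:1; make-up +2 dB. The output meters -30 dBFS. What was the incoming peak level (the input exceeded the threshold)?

Remove make-up: -30 − 2 = -32 dBFS.
That's 3 dB above the -35 dBFS threshold.
Before 6:1 compression the overshoot was 3 × 6 = 18 dB, so input = -35 + 18 = -17 dBFS.

-17 dBFS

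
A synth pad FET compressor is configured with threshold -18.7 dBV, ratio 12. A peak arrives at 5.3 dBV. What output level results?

Overshoot: 5.3 − (-18.7) = 24 dB.
12:1 compression reduces that to 24/12 = 2 dB over.
That puts the output at -16.7 dBV.

-16.7 dBV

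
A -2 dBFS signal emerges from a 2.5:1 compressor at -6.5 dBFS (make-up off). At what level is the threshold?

-9.5 dBFS

Gain reduction = -2 − (-6.5) = 4.5 dB; output overshoot = GR / (R − 1) = 4.5 / 1.5 = 3 dB.
Threshold = output − output overshoot = -6.5 − 3 = -9.5 dBFS.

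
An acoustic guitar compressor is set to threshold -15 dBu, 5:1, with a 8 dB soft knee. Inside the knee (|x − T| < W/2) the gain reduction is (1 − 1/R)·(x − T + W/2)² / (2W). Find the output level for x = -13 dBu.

x − T + W/2 = -13 − (-15) + 4 = 6.
GR = (1 − 1/5) × 6² / 16 = 0.8 × 36 / 16 = 1.8 dB.
Output = -13 − 1.8 = -14.8 dBu.

-14.8 dBu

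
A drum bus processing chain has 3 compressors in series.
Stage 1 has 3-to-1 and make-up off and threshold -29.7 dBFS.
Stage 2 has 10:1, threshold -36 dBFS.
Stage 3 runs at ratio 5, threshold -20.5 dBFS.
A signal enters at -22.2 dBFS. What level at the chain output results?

Stage 1: -22.2 dBFS is 7.5 dB over -29.7 dBFS; at 3:1 that becomes 2.5 dB over, giving -27.2 dBFS.
Stage 2: overshoot 8.8 dB → 8.8/10 = 0.88 dB → -35.12 dBFS.
Stage 3: -35.12 dBFS ≤ -20.5 dBFS, so stage 3 doesn't engage; output -35.12 dBFS.

-35.12 dBFS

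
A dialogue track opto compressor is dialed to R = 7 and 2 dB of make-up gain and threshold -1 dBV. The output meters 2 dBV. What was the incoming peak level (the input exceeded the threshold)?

Remove make-up: 2 − 2 = 0 dBV.
Post-compression overshoot = 0 − (-1) = 1 dB.
Undo the ratio: input overshoot = 1 × 7 = 7 dB, giving input = 6 dBV.

6 dBV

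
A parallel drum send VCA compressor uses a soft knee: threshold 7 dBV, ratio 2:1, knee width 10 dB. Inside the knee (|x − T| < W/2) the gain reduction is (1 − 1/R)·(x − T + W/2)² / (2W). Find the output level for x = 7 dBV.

6.375 dBV

x − T + W/2 = 7 − 7 + 5 = 5.
GR = (1 − 1/2) × 5² / 20 = 0.5 × 25 / 20 = 0.625 dB.
Output = 7 − 0.625 = 6.375 dBV.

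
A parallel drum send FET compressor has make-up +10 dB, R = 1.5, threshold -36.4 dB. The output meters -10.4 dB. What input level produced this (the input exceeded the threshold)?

Before make-up, the level was -10.4 − 10 = -20.4 dB.
That's 16 dB above the -36.4 dB threshold.
Input overshoot = R × output overshoot = 24 dB → input = -36.4 + 24 = -12.4 dB.

-12.4 dB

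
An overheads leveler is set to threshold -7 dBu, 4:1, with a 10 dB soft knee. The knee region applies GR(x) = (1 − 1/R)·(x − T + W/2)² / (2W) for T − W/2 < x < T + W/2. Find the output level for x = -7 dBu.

-7.9375 dBu

x − T + W/2 = -7 − (-7) + 5 = 5.
GR = (1 − 1/4) × 5² / 20 = 0.75 × 25 / 20 = 0.9375 dB.
Output = -7 − 0.9375 = -7.9375 dBu.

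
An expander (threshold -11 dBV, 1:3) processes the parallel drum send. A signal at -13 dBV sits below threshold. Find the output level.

-17 dBV

The input is 2 dB below the -11 dBV threshold.
A 1:3 expander multiplies undershoot by 3: 2 × 3 = 6 dB below threshold.
Output = -11 − 6 = -17 dBV.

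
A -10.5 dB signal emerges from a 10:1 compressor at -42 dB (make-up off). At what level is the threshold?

Input is 35 dB above T (since output overshoot × R = input overshoot: (-42 − T)·10 = -10.5 − T gives T = -45.5 dB).
Check: -45.5 + (-10.5 − (-45.5))/10 = -45.5 + 3.5 = -42 dB. ✓

-45.5 dB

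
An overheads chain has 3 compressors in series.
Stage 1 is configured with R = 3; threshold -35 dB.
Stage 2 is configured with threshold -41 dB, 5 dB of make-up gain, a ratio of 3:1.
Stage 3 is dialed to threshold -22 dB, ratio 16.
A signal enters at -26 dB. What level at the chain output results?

Stage 1: overshoot 9 dB → 9/3 = 3 dB → -32 dB.
Stage 2: -32 dB is 9 dB over -41 dB; at 3:1 that becomes 3 dB over, giving -38 dB; +5 dB make-up → -33 dB.
Stage 3: -33 dB is at or below the -22 dB threshold — no compression; output -33 dB.

-33 dB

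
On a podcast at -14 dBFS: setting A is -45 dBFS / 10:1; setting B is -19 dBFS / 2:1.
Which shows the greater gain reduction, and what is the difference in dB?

A: overshoot 31 dB → output overshoot 3.1 dB → GR 27.9 dB.
B: overshoot 5 dB → output overshoot 2.5 dB → GR 2.5 dB.
A applies 25.4 dB more gain reduction.

A, by 25.4 dB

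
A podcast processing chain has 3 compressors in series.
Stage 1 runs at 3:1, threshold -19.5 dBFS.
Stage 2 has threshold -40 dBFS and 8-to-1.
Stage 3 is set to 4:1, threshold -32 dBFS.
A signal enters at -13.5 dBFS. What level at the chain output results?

-37.1875 dBFS

Stage 1: 6 dB above -19.5 dBFS, reduced 3:1 to 2 dB above → -17.5 dBFS.
Stage 2: 22.5 dB above -40 dBFS, reduced 8:1 to 2.8125 dB above → -37.1875 dBFS.
Stage 3: -37.1875 dBFS is at or below the -32 dBFS threshold — no compression; output -37.1875 dBFS.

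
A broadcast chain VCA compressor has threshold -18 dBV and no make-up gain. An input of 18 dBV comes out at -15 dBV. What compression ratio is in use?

12:1

Input overshoot = 18 − (-18) = 36 dB; output overshoot = -15 − (-18) = 3 dB.
Ratio = 36 / 3 = 12.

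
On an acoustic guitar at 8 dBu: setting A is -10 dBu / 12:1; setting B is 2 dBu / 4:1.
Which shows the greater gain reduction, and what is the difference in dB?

A, by 12 dB

A: 18 dB over, compressed to 1.5 dB over, so 16.5 dB of GR.
B: 6 dB over, compressed to 1.5 dB over, so 4.5 dB of GR.
A applies 12 dB more gain reduction.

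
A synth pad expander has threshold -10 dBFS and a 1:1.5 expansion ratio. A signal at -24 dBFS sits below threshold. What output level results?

-31 dBFS

The input is 14 dB below the -10 dBFS threshold.
A 1:1.5 expander multiplies undershoot by 1.5: 14 × 1.5 = 21 dB below threshold.
Output = -10 − 21 = -31 dBFS.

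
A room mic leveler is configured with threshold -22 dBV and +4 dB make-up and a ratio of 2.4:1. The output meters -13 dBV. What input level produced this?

-10 dBV

Stripping the +4 dB make-up gives -17 dBV at the gain stage.
The compressed level sits -17 − (-22) = 5 dB over threshold.
Undo the ratio: input overshoot = 5 × 2.4 = 12 dB, giving input = -10 dBV.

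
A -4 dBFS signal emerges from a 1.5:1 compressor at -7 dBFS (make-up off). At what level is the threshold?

Let T be the threshold. Output overshoot = (input overshoot)/R, so -7 − T = (-4 − T)/1.5.
1.5·(-7 − T) = -4 − T → 0.5·T = -10.5 − (-4) = -6.5.
T = -6.5/0.5 = -13 dBFS.

-13 dBFS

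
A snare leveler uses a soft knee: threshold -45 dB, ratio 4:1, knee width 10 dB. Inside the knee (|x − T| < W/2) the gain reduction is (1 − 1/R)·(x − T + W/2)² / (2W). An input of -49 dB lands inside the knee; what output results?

x − T + W/2 = -49 − (-45) + 5 = 1.
GR = (1 − 1/4) × 1² / 20 = 0.75 × 1 / 20 = 0.0375 dB.
Output = -49 − 0.0375 = -49.0375 dB.

-49.0375 dB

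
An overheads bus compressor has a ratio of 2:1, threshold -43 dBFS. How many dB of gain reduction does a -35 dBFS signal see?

The signal is 8 dB above threshold.
At 2:1, output sits 8/2 = 4 dB above threshold.
So the signal is attenuated by 8 − 4 = 4 dB.

4 dB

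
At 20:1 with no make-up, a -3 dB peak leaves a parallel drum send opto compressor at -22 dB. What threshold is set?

Input is 20 dB above T (since output overshoot × R = input overshoot: (-22 − T)·20 = -3 − T gives T = -23 dB).
Check: -23 + (-3 − (-23))/20 = -23 + 1 = -22 dB. ✓

-23 dB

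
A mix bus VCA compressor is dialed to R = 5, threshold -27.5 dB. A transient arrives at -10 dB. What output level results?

-24 dB

The input is 17.5 dB above the -27.5 dB threshold.
At 5:1 the overshoot is divided by 5, leaving 3.5 dB above threshold.
So the level is -27.5 + 3.5 = -24 dB.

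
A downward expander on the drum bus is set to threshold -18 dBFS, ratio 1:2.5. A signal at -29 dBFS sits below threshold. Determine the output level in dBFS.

Undershoot = (-18) − (-29) = 11 dB.
At 1:2.5, that expands to 27.5 dB under threshold.
Output = -18 − 27.5 = -45.5 dBFS.

-45.5 dBFS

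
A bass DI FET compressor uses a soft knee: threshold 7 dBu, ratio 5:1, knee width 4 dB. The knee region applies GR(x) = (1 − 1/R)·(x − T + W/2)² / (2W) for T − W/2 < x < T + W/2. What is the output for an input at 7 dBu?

x − T + W/2 = 7 − 7 + 2 = 2.
GR = (1 − 1/5) × 2² / 8 = 0.8 × 4 / 8 = 0.4 dB.
Output = 7 − 0.4 = 6.6 dBu.

6.6 dBu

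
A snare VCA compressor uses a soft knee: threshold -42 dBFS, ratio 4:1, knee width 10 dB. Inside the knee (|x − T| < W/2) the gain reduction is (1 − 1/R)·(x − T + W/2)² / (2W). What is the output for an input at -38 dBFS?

x − T + W/2 = -38 − (-42) + 5 = 9.
GR = (1 − 1/4) × 9² / 20 = 0.75 × 81 / 20 = 3.0375 dB.
Output = -38 − 3.0375 = -41.0375 dBFS.

-41.0375 dBFS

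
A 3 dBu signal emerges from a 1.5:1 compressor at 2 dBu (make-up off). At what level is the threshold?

Let T be the threshold. Output overshoot = (input overshoot)/R, so 2 − T = (3 − T)/1.5.
1.5·(2 − T) = 3 − T → 0.5·T = 3 − 3 = 0.
T = 0/0.5 = 0 dBu.

0 dBu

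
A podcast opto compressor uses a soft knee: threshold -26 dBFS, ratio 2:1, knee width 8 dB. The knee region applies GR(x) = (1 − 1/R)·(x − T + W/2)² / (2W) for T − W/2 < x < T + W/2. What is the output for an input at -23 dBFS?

x − T + W/2 = -23 − (-26) + 4 = 7.
GR = (1 − 1/2) × 7² / 16 = 0.5 × 49 / 16 = 1.53125 dB.
Output = -23 − 1.53125 = -24.53125 dBFS.

-24.53125 dBFS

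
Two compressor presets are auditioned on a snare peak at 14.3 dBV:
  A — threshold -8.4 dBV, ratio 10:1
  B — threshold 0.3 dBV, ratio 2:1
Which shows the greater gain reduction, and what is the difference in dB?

A: GR = 22.7 − 22.7/10 = 20.43 dB.
B: GR = 14 − 14/2 = 7 dB.
A reduces 13.43 dB more.

A, by 13.43 dB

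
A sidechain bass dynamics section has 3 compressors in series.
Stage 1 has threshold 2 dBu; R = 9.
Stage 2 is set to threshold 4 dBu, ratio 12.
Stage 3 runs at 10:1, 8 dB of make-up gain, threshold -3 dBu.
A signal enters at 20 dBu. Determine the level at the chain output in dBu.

Stage 1: 20 dBu is 18 dB over 2 dBu; at 9:1 that becomes 2 dB over, giving 4 dBu.
Stage 2: below threshold (4 ≤ 4); passes unchanged; output 4 dBu.
Stage 3: 7 dB above -3 dBu, reduced 10:1 to 0.7 dB above → -2.3 dBu; +8 dB make-up → 5.7 dBu.

5.7 dBu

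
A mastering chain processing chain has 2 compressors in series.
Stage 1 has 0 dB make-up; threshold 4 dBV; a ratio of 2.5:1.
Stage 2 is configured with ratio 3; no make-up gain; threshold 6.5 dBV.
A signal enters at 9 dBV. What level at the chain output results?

6 dBV

Stage 1: 5 dB above 4 dBV, reduced 2.5:1 to 2 dB above → 6 dBV.
Stage 2: 6 dBV ≤ 6.5 dBV, so stage 2 doesn't engage; output 6 dBV.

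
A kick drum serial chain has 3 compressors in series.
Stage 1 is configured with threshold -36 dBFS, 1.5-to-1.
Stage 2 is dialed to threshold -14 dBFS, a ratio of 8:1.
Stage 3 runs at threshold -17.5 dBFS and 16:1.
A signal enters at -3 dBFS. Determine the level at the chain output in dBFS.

Stage 1: -3 dBFS is 33 dB over -36 dBFS; at 1.5:1 that becomes 22 dB over, giving -14 dBFS.
Stage 2: -14 dBFS ≤ -14 dBFS, so stage 2 doesn't engage; output -14 dBFS.
Stage 3: -14 dBFS is 3.5 dB over -17.5 dBFS; at 16:1 that becomes 0.21875 dB over, giving -17.28125 dBFS.

-17.28125 dBFS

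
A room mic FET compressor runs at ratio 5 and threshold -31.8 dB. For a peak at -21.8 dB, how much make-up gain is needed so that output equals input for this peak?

The peak compresses to -31.8 + 10/5 = -29.8 dB.
To reach -21.8 dB requires -21.8 − (-29.8) = 8 dB of make-up.

8 dB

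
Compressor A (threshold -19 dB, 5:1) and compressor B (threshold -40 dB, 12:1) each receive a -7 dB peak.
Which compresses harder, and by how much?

B, by 20.65 dB

A: GR = 12 − 12/5 = 9.6 dB.
B: GR = 33 − 33/12 = 30.25 dB.
B reduces 20.65 dB more.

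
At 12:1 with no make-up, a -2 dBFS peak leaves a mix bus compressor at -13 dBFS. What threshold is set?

Let T be the threshold. Output overshoot = (input overshoot)/R, so -13 − T = (-2 − T)/12.
12·(-13 − T) = -2 − T → 11·T = -156 − (-2) = -154.
T = -154/11 = -14 dBFS.

-14 dBFS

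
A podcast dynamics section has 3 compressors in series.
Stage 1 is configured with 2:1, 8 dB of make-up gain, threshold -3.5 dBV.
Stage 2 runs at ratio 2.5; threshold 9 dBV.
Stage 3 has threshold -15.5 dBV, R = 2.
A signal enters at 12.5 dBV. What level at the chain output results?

Stage 1: overshoot 16 dB → 16/2 = 8 dB → 4.5 dBV; +8 dB make-up → 12.5 dBV.
Stage 2: 12.5 dBV is 3.5 dB over 9 dBV; at 2.5:1 that becomes 1.4 dB over, giving 10.4 dBV.
Stage 3: overshoot 25.9 dB → 25.9/2 = 12.95 dB → -2.55 dBV.

-2.55 dBV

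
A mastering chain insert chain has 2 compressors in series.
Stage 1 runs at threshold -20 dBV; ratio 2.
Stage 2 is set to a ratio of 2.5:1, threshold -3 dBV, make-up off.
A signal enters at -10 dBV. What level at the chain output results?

-15 dBV

Stage 1: 10 dB above -20 dBV, reduced 2:1 to 5 dB above → -15 dBV.
Stage 2: below threshold (-15 ≤ -3); passes unchanged; output -15 dBV.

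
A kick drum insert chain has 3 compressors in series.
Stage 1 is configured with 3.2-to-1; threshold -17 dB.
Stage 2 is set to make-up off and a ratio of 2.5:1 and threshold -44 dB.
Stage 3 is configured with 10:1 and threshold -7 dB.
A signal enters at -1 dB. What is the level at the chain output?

-31.2 dB

Stage 1: overshoot 16 dB → 16/3.2 = 5 dB → -12 dB.
Stage 2: -12 dB is 32 dB over -44 dB; at 2.5:1 that becomes 12.8 dB over, giving -31.2 dB.
Stage 3: below threshold (-31.2 ≤ -7); passes unchanged; output -31.2 dB.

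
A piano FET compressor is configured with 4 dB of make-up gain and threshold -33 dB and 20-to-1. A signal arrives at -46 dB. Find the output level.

-42 dB

-46 dB is 13 dB below the -33 dB threshold, so no gain reduction is applied.
Make-up gain adds 4 dB: -46 + 4 = -42 dB.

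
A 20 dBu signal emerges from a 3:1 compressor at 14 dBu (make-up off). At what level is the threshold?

Let T be the threshold. Output overshoot = (input overshoot)/R, so 14 − T = (20 − T)/3.
3·(14 − T) = 20 − T → 2·T = 42 − 20 = 22.
T = 22/2 = 11 dBu.

11 dBu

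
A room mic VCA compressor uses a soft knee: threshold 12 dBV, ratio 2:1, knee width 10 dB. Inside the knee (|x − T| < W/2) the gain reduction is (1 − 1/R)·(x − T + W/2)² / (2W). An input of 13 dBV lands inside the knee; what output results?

x − T + W/2 = 13 − 12 + 5 = 6.
GR = (1 − 1/2) × 6² / 20 = 0.5 × 36 / 20 = 0.9 dB.
Output = 13 − 0.9 = 12.1 dBV.

12.1 dBV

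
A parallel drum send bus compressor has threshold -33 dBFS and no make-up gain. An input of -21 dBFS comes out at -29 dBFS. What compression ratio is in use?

Input overshoot = -21 − (-33) = 12 dB; output overshoot = -29 − (-33) = 4 dB.
Ratio = 12 / 4 = 3.

3:1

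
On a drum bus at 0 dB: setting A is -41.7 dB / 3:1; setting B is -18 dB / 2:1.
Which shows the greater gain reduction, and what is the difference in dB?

A, by 18.8 dB

A: 41.7 dB over, compressed to 13.9 dB over, so 27.8 dB of GR.
B: 18 dB over, compressed to 9 dB over, so 9 dB of GR.
A reduces 18.8 dB more.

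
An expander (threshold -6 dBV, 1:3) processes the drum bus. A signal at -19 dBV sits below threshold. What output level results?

-45 dBV

The input is 13 dB below the -6 dBV threshold.
A 1:3 expander multiplies undershoot by 3: 13 × 3 = 39 dB below threshold.
Output = -6 − 39 = -45 dBV.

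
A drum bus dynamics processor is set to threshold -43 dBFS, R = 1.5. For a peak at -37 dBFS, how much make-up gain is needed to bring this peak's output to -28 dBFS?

Without make-up, output = threshold + overshoot/1.5 = -43 + 4 = -39 dBFS.
Gap to target: 11 dB.

11 dB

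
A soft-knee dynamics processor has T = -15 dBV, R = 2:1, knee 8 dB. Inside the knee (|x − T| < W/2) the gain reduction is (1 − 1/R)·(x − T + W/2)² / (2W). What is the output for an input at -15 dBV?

-15.5 dBV

x − T + W/2 = -15 − (-15) + 4 = 4.
GR = (1 − 1/2) × 4² / 16 = 0.5 × 16 / 16 = 0.5 dB.
Output = -15 − 0.5 = -15.5 dBV.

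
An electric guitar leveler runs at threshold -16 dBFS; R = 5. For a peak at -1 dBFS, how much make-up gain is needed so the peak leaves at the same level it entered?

The peak compresses to -16 + 15/5 = -13 dBFS.
To reach -1 dBFS requires -1 − (-13) = 12 dB of make-up.

12 dB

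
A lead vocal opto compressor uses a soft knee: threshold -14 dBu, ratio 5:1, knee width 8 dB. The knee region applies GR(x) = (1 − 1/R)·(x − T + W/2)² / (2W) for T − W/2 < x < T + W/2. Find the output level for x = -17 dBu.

x − T + W/2 = -17 − (-14) + 4 = 1.
GR = (1 − 1/5) × 1² / 16 = 0.8 × 1 / 16 = 0.05 dB.
Output = -17 − 0.05 = -17.05 dBu.

-17.05 dBu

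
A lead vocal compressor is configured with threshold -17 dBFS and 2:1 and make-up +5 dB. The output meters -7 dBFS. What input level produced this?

-7 dBFS

Remove make-up: -7 − 5 = -12 dBFS.
Post-compression overshoot = -12 − (-17) = 5 dB.
Input overshoot = R × output overshoot = 10 dB → input = -17 + 10 = -7 dBFS.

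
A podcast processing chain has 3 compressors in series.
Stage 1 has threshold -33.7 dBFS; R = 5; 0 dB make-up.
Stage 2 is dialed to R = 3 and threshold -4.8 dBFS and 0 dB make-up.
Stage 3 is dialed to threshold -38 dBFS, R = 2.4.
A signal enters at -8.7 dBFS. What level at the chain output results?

-34.125 dBFS

Stage 1: overshoot 25 dB → 25/5 = 5 dB → -28.7 dBFS.
Stage 2: below threshold (-28.7 ≤ -4.8); passes unchanged; output -28.7 dBFS.
Stage 3: overshoot 9.3 dB → 9.3/2.4 = 3.875 dB → -34.125 dBFS.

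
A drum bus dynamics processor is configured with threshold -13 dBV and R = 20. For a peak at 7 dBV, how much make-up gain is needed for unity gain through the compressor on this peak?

Without make-up, output = threshold + overshoot/20 = -13 + 1 = -12 dBV.
Gap to target: 19 dB.

19 dB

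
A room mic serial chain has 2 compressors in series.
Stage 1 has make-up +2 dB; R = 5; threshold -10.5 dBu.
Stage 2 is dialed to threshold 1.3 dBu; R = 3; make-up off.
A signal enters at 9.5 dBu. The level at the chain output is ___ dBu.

-4.5 dBu

Stage 1: overshoot 20 dB → 20/5 = 4 dB → -6.5 dBu; +2 dB make-up → -4.5 dBu.
Stage 2: -4.5 dBu ≤ 1.3 dBu, so stage 2 doesn't engage; output -4.5 dBu.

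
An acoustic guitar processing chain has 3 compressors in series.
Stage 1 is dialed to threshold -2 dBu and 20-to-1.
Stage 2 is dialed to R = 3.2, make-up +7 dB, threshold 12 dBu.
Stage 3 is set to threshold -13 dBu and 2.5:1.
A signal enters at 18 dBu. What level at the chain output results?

-5.4 dBu

Stage 1: overshoot 20 dB → 20/20 = 1 dB → -1 dBu.
Stage 2: below threshold (-1 ≤ 12); passes unchanged; make-up brings it to 6 dBu.
Stage 3: 19 dB above -13 dBu, reduced 2.5:1 to 7.6 dB above → -5.4 dBu.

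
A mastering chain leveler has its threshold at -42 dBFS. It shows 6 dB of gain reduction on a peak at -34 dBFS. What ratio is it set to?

Input overshoot = -34 − (-42) = 8 dB.
Output overshoot = 8 − 6 = 2 dB.
Ratio = input overshoot / output overshoot = 8 / 2 = 4.

4:1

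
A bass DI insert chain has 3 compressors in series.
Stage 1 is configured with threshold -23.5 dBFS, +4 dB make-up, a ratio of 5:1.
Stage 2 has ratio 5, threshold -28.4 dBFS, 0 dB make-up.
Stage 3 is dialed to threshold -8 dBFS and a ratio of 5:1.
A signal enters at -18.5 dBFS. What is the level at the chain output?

Stage 1: -18.5 dBFS is 5 dB over -23.5 dBFS; at 5:1 that becomes 1 dB over, giving -22.5 dBFS; +4 dB make-up → -18.5 dBFS.
Stage 2: -18.5 dBFS is 9.9 dB over -28.4 dBFS; at 5:1 that becomes 1.98 dB over, giving -26.42 dBFS.
Stage 3: below threshold (-26.42 ≤ -8); passes unchanged; output -26.42 dBFS.

-26.42 dBFS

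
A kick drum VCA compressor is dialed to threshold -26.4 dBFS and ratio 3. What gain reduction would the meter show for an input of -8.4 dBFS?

12 dB

-8.4 dBFS exceeds the threshold by 18 dB.
At 3:1, output sits 18/3 = 6 dB above threshold.
GR = overshoot in − overshoot out = 18 − 6 = 12 dB.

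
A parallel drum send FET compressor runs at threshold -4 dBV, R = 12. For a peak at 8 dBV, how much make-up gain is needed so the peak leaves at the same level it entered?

Without make-up, output = threshold + overshoot/12 = -4 + 1 = -3 dBV.
Gap to target: 11 dB.

11 dB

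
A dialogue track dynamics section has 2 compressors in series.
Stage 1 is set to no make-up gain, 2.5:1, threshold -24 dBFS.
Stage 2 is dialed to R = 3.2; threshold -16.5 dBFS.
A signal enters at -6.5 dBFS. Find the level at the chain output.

-17 dBFS

Stage 1: overshoot 17.5 dB → 17.5/2.5 = 7 dB → -17 dBFS.
Stage 2: -17 dBFS is at or below the -16.5 dBFS threshold — no compression; output -17 dBFS.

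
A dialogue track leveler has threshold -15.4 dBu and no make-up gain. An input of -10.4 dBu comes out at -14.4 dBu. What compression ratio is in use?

Input overshoot = -10.4 − (-15.4) = 5 dB; output overshoot = -14.4 − (-15.4) = 1 dB.
Ratio = 5 / 1 = 5.

5:1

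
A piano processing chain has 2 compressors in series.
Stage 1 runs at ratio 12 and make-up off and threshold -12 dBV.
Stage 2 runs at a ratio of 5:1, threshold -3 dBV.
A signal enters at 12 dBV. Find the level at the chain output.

Stage 1: 24 dB above -12 dBV, reduced 12:1 to 2 dB above → -10 dBV.
Stage 2: -10 dBV ≤ -3 dBV, so stage 2 doesn't engage; output -10 dBV.

-10 dBV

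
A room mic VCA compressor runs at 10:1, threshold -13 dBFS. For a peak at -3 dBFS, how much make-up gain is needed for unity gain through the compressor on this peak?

9 dB

The peak compresses to -13 + 10/10 = -12 dBFS.
To reach -3 dBFS requires -3 − (-12) = 9 dB of make-up.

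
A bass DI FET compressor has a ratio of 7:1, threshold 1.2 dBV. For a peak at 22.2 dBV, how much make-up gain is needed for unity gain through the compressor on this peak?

18 dB

The peak compresses to 1.2 + 21/7 = 4.2 dBV.
To reach 22.2 dBV requires 22.2 − 4.2 = 18 dB of make-up.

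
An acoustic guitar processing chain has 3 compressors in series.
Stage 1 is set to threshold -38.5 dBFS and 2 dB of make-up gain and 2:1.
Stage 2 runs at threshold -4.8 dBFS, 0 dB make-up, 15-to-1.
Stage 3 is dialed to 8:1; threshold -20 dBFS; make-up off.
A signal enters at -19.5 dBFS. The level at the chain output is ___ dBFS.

-27 dBFS

Stage 1: 19 dB above -38.5 dBFS, reduced 2:1 to 9.5 dB above → -29 dBFS; +2 dB make-up → -27 dBFS.
Stage 2: below threshold (-27 ≤ -4.8); passes unchanged; output -27 dBFS.
Stage 3: -27 dBFS is at or below the -20 dBFS threshold — no compression; output -27 dBFS.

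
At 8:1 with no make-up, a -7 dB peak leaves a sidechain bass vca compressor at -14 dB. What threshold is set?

Gain reduction = -7 − (-14) = 7 dB; output overshoot = GR / (R − 1) = 7 / 7 = 1 dB.
Threshold = output − output overshoot = -14 − 1 = -15 dB.

-15 dB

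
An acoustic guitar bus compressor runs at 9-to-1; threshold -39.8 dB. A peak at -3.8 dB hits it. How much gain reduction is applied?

32 dB

-3.8 dB exceeds the threshold by 36 dB.
After 9:1 compression the overshoot becomes 36/9 = 4 dB.
GR = overshoot in − overshoot out = 36 − 4 = 32 dB.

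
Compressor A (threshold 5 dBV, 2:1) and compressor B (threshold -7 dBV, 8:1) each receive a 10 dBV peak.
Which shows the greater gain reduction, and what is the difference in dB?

B, by 12.375 dB

A: GR = 5 − 5/2 = 2.5 dB.
B: GR = 17 − 17/8 = 14.875 dB.
B reduces 12.375 dB more.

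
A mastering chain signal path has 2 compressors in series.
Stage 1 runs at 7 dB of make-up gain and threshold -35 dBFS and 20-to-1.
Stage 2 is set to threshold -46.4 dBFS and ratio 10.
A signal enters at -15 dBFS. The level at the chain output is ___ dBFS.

-44.46 dBFS

Stage 1: overshoot 20 dB → 20/20 = 1 dB → -34 dBFS; +7 dB make-up → -27 dBFS.
Stage 2: -27 dBFS is 19.4 dB over -46.4 dBFS; at 10:1 that becomes 1.94 dB over, giving -44.46 dBFS.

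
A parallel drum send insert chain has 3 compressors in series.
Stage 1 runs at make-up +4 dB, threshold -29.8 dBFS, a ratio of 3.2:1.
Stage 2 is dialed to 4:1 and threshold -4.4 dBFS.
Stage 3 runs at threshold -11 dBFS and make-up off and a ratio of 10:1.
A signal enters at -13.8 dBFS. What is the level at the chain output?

-20.8 dBFS

Stage 1: 16 dB above -29.8 dBFS, reduced 3.2:1 to 5 dB above → -24.8 dBFS; +4 dB make-up → -20.8 dBFS.
Stage 2: -20.8 dBFS ≤ -4.4 dBFS, so stage 2 doesn't engage; output -20.8 dBFS.
Stage 3: -20.8 dBFS ≤ -11 dBFS, so stage 3 doesn't engage; output -20.8 dBFS.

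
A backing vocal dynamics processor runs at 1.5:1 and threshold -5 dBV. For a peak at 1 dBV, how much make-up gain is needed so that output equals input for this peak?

Overshoot 6 dB → 6/1.5 = 4 dB after compression, so the compressed level is -5 + 4 = -1 dBV.
Make-up = target − compressed = 1 − (-1) = 2 dB.

2 dB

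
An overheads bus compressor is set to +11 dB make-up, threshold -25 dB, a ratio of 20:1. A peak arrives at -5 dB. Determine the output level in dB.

-13 dB

Overshoot: -5 − (-25) = 20 dB.
20:1 compression reduces that to 20/20 = 1 dB over.
Output = -25 + 1 = -24 dB; make-up adds 11 dB, giving -13 dB.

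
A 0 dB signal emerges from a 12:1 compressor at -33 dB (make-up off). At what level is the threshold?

-36 dB

Gain reduction = 0 − (-33) = 33 dB; output overshoot = GR / (R − 1) = 33 / 11 = 3 dB.
Threshold = output − output overshoot = -33 − 3 = -36 dB.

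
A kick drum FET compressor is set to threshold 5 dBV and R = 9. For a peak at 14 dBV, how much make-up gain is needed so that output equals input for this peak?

Without make-up, output = threshold + overshoot/9 = 5 + 1 = 6 dBV.
Gap to target: 8 dB.

8 dB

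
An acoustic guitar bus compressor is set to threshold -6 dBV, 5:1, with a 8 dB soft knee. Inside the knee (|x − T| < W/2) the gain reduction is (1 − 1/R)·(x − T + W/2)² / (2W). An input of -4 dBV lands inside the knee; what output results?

x − T + W/2 = -4 − (-6) + 4 = 6.
GR = (1 − 1/5) × 6² / 16 = 0.8 × 36 / 16 = 1.8 dB.
Output = -4 − 1.8 = -5.8 dBV.

-5.8 dBV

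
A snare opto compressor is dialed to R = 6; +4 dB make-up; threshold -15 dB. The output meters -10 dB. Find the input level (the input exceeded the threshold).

-9 dB

Stripping the +4 dB make-up gives -14 dB at the gain stage.
Post-compression overshoot = -14 − (-15) = 1 dB.
Undo the ratio: input overshoot = 1 × 6 = 6 dB, giving input = -9 dB.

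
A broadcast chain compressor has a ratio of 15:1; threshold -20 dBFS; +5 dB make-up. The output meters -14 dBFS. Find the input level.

-5 dBFS

Before make-up, the level was -14 − 5 = -19 dBFS.
The compressed level sits -19 − (-20) = 1 dB over threshold.
Input overshoot = R × output overshoot = 15 dB → input = -20 + 15 = -5 dBFS.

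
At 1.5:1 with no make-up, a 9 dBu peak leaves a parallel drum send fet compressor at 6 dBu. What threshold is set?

0 dBu

Input is 9 dB above T (since output overshoot × R = input overshoot: (6 − T)·1.5 = 9 − T gives T = 0 dBu).
Check: 0 + (9 − 0)/1.5 = 0 + 6 = 6 dBu. ✓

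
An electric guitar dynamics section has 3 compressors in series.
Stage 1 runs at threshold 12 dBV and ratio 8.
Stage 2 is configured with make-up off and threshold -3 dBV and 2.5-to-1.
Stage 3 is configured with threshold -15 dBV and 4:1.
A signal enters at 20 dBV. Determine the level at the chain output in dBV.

-10.4 dBV

Stage 1: 8 dB above 12 dBV, reduced 8:1 to 1 dB above → 13 dBV.
Stage 2: overshoot 16 dB → 16/2.5 = 6.4 dB → 3.4 dBV.
Stage 3: overshoot 18.4 dB → 18.4/4 = 4.6 dB → -10.4 dBV.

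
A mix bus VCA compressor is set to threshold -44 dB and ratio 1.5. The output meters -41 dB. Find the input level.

That's 3 dB above the -44 dB threshold.
Input overshoot = R × output overshoot = 4.5 dB → input = -44 + 4.5 = -39.5 dB.

-39.5 dB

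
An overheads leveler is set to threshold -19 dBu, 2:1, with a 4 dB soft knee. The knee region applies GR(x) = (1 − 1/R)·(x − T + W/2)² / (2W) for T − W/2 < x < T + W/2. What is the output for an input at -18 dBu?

x − T + W/2 = -18 − (-19) + 2 = 3.
GR = (1 − 1/2) × 3² / 8 = 0.5 × 9 / 8 = 0.5625 dB.
Output = -18 − 0.5625 = -18.5625 dBu.

-18.5625 dBu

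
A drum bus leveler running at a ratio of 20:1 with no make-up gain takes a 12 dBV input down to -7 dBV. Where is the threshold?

-8 dBV

Let T be the threshold. Output overshoot = (input overshoot)/R, so -7 − T = (12 − T)/20.
20·(-7 − T) = 12 − T → 19·T = -140 − 12 = -152.
T = -152/19 = -8 dBV.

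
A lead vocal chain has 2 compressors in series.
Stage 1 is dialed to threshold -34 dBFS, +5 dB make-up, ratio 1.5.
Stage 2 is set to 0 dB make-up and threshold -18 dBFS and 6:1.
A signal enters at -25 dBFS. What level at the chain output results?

Stage 1: -25 dBFS is 9 dB over -34 dBFS; at 1.5:1 that becomes 6 dB over, giving -28 dBFS; +5 dB make-up → -23 dBFS.
Stage 2: below threshold (-23 ≤ -18); passes unchanged; output -23 dBFS.

-23 dBFS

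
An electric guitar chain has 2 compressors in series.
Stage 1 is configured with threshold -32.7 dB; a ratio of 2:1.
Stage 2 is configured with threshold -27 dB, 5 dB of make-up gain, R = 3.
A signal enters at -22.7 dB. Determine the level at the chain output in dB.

-22.7 dB

Stage 1: -22.7 dB is 10 dB over -32.7 dB; at 2:1 that becomes 5 dB over, giving -27.7 dB.
Stage 2: -27.7 dB ≤ -27 dB, so stage 2 doesn't engage; make-up brings it to -22.7 dB.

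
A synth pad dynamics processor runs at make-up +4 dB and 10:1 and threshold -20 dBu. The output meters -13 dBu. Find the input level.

Stripping the +4 dB make-up gives -17 dBu at the gain stage.
That's 3 dB above the -20 dBu threshold.
Input overshoot = R × output overshoot = 30 dB → input = -20 + 30 = 10 dBu.

10 dBu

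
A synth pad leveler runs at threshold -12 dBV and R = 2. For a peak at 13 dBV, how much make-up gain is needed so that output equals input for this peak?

12.5 dB

Without make-up, output = threshold + overshoot/2 = -12 + 12.5 = 0.5 dBV.
Gap to target: 12.5 dB.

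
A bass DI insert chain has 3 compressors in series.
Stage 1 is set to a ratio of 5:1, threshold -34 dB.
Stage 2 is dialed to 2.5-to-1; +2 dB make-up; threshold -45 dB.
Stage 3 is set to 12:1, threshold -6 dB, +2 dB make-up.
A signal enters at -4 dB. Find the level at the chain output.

Stage 1: overshoot 30 dB → 30/5 = 6 dB → -28 dB.
Stage 2: -28 dB is 17 dB over -45 dB; at 2.5:1 that becomes 6.8 dB over, giving -38.2 dB; +2 dB make-up → -36.2 dB.
Stage 3: below threshold (-36.2 ≤ -6); passes unchanged; make-up brings it to -34.2 dB.

-34.2 dB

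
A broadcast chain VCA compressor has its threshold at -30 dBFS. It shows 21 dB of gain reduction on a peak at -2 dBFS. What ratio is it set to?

Input overshoot = -2 − (-30) = 28 dB.
Output overshoot = 28 − 21 = 7 dB.
Ratio = input overshoot / output overshoot = 28 / 7 = 4.

4:1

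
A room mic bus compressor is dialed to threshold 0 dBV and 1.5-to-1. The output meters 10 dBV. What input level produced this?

Post-compression overshoot = 10 − 0 = 10 dB.
Before 1.5:1 compression the overshoot was 10 × 1.5 = 15 dB, so input = 0 + 15 = 15 dBV.

15 dBV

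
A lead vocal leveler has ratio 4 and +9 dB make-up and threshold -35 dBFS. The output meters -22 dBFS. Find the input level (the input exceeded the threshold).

Stripping the +9 dB make-up gives -31 dBFS at the gain stage.
Post-compression overshoot = -31 − (-35) = 4 dB.
Input overshoot = R × output overshoot = 16 dB → input = -35 + 16 = -19 dBFS.

-19 dBFS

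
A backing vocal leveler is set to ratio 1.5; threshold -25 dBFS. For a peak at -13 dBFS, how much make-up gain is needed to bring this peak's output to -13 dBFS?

The peak compresses to -25 + 12/1.5 = -17 dBFS.
To reach -13 dBFS requires -13 − (-17) = 4 dB of make-up.

4 dB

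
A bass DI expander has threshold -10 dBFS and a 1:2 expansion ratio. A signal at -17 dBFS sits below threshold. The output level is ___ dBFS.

-24 dBFS

Undershoot = (-10) − (-17) = 7 dB.
At 1:2, that expands to 14 dB under threshold.
Output = -10 − 14 = -24 dBFS.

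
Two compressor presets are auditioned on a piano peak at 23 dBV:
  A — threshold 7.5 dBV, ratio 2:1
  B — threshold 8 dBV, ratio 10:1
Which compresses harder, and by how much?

B, by 5.75 dB

A: 15.5 dB over, compressed to 7.75 dB over, so 7.75 dB of GR.
B: 15 dB over, compressed to 1.5 dB over, so 13.5 dB of GR.
Difference: 5.75 dB in favour of B.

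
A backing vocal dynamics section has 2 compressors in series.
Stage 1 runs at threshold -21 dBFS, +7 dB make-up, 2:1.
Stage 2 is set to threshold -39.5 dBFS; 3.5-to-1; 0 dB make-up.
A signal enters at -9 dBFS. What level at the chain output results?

-30.5 dBFS

Stage 1: 12 dB above -21 dBFS, reduced 2:1 to 6 dB above → -15 dBFS; +7 dB make-up → -8 dBFS.
Stage 2: -8 dBFS is 31.5 dB over -39.5 dBFS; at 3.5:1 that becomes 9 dB over, giving -30.5 dBFS.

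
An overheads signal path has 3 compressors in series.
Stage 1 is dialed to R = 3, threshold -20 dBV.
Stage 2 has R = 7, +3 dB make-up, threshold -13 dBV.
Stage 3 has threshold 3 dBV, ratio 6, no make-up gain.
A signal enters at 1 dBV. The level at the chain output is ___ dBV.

Stage 1: 1 dBV is 21 dB over -20 dBV; at 3:1 that becomes 7 dB over, giving -13 dBV.
Stage 2: -13 dBV is at or below the -13 dBV threshold — no compression; make-up brings it to -10 dBV.
Stage 3: -10 dBV is at or below the 3 dBV threshold — no compression; output -10 dBV.

-10 dBV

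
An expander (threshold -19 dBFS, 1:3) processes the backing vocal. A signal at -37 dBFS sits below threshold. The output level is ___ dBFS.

-73 dBFS

Below threshold, a 1:3 expander applies gain = (3−1)×(T − x) of attenuation.
(3−1) × 18 = 36 dB, so output = -37 − 36 = -73 dBFS.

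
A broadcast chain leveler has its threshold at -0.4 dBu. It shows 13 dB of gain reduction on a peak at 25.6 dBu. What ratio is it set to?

2:1

Input overshoot = 25.6 − (-0.4) = 26 dB.
Output overshoot = 26 − 13 = 13 dB.
Ratio = input overshoot / output overshoot = 26 / 13 = 2.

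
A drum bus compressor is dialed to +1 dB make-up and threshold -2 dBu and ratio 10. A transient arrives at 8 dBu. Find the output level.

0 dBu

Overshoot: 8 − (-2) = 10 dB.
At 10:1 the overshoot is divided by 10, leaving 1 dB above threshold.
Output = -2 + 1 = -1 dBu; make-up adds 1 dB, giving 0 dBu.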